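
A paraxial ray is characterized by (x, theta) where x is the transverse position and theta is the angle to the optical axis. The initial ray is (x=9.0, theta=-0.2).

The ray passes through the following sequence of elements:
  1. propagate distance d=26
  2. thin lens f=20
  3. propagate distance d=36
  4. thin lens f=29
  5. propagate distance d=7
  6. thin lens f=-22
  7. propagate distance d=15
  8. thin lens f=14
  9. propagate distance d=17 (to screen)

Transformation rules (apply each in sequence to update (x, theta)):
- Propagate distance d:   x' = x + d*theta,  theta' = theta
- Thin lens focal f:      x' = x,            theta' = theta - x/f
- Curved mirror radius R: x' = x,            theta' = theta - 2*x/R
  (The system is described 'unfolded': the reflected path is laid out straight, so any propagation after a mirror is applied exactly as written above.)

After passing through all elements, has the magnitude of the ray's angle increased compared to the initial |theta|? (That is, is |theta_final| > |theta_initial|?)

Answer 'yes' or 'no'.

Answer: yes

Derivation:
Initial: x=9.0000 theta=-0.2000
After 1 (propagate distance d=26): x=3.8000 theta=-0.2000
After 2 (thin lens f=20): x=3.8000 theta=-0.3900
After 3 (propagate distance d=36): x=-10.2400 theta=-0.3900
After 4 (thin lens f=29): x=-10.2400 theta=-107/2900 (≈-0.0369)
After 5 (propagate distance d=7): x=-6089/580 (≈-10.4983) theta=-107/2900 (≈-0.0369)
After 6 (thin lens f=-22): x=-6089/580 (≈-10.4983) theta=-1131/2200 (≈-0.5141)
After 7 (propagate distance d=15): x=-46471/2552 (≈-18.2096) theta=-1131/2200 (≈-0.5141)
After 8 (thin lens f=14): x=-46471/2552 (≈-18.2096) theta=702589/893200 (≈0.7866)
After 9 (propagate distance d=17 (to screen)): x=-4320837/893200 (≈-4.8375) theta=702589/893200 (≈0.7866)
|theta_initial|=0.2000 |theta_final|=702589/893200 (≈0.7866) -> increased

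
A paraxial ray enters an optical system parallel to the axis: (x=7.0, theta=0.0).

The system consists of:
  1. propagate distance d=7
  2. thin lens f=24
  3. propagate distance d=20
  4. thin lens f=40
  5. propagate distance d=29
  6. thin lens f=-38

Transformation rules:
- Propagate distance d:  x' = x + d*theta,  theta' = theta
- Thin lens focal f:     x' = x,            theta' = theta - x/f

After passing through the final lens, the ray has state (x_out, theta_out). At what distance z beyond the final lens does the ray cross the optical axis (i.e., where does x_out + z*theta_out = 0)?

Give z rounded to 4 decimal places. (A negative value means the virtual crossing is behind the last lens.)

Answer: -15.2109

Derivation:
Initial: x=7.0000 theta=0.0000
After 1 (propagate distance d=7): x=7.0000 theta=0.0000
After 2 (thin lens f=24): x=7.0000 theta=-7/24 (≈-0.2917)
After 3 (propagate distance d=20): x=7/6 (≈1.1667) theta=-7/24 (≈-0.2917)
After 4 (thin lens f=40): x=7/6 (≈1.1667) theta=-77/240 (≈-0.3208)
After 5 (propagate distance d=29): x=-8.1375 theta=-77/240 (≈-0.3208)
After 6 (thin lens f=-38): x=-8.1375 theta=-4879/9120 (≈-0.5350)
z_focus = -x_out/theta_out = -(-8.1375)/(-4879/9120) = -10602/697 ≈ -15.2109
Rounded to 4 decimal places: z = -15.2109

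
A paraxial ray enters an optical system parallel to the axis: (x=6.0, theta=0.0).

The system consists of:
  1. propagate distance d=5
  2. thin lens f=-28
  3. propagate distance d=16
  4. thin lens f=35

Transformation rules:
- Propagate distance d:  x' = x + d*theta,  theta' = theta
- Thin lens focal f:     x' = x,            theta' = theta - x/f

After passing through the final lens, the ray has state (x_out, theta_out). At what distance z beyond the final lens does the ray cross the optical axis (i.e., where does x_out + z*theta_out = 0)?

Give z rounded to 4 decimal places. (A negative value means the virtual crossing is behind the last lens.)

Answer: 171.1111

Derivation:
Initial: x=6.0000 theta=0.0000
After 1 (propagate distance d=5): x=6.0000 theta=0.0000
After 2 (thin lens f=-28): x=6.0000 theta=3/14 (≈0.2143)
After 3 (propagate distance d=16): x=66/7 (≈9.4286) theta=3/14 (≈0.2143)
After 4 (thin lens f=35): x=66/7 (≈9.4286) theta=-27/490 (≈-0.0551)
z_focus = -x_out/theta_out = -(66/7)/(-27/490) = 1540/9 ≈ 171.1111
Rounded to 4 decimal places: z = 171.1111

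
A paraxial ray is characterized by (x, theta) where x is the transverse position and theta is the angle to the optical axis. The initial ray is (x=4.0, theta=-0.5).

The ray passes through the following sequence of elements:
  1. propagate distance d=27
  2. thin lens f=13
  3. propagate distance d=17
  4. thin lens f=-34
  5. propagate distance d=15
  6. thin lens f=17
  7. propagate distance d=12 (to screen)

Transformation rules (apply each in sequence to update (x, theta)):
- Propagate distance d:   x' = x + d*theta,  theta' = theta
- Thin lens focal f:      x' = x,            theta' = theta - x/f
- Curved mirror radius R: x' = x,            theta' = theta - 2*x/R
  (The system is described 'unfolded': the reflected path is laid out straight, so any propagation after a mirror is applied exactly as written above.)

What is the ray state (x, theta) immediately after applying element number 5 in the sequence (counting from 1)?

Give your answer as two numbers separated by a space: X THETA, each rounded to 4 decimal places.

Answer: -4.5758 0.0667

Derivation:
Initial: x=4.0000 theta=-0.5000
After 1 (propagate distance d=27): x=-9.5000 theta=-0.5000
After 2 (thin lens f=13): x=-9.5000 theta=3/13 (≈0.2308)
After 3 (propagate distance d=17): x=-145/26 (≈-5.5769) theta=3/13 (≈0.2308)
After 4 (thin lens f=-34): x=-145/26 (≈-5.5769) theta=59/884 (≈0.0667)
After 5 (propagate distance d=15): x=-4045/884 (≈-4.5758) theta=59/884 (≈0.0667)
Rounded to 4 decimal places: x = -4.5758, theta = 0.0667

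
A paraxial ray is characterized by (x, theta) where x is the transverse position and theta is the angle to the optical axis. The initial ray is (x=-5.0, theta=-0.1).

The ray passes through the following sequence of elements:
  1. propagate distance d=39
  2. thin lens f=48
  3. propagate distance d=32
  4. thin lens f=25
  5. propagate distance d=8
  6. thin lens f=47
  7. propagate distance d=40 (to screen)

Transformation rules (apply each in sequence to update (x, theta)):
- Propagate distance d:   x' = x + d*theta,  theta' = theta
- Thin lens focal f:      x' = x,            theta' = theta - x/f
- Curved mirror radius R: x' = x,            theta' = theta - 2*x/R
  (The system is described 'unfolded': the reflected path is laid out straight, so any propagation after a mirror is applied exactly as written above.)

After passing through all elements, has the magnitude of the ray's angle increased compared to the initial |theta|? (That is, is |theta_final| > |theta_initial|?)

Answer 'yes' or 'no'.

Answer: yes

Derivation:
Initial: x=-5.0000 theta=-0.1000
After 1 (propagate distance d=39): x=-8.9000 theta=-0.1000
After 2 (thin lens f=48): x=-8.9000 theta=41/480 (≈0.0854)
After 3 (propagate distance d=32): x=-37/6 (≈-6.1667) theta=41/480 (≈0.0854)
After 4 (thin lens f=25): x=-37/6 (≈-6.1667) theta=797/2400 (≈0.3321)
After 5 (propagate distance d=8): x=-3.5100 theta=797/2400 (≈0.3321)
After 6 (thin lens f=47): x=-3.5100 theta=45883/112800 (≈0.4068)
After 7 (propagate distance d=40 (to screen)): x=44981/3525 (≈12.7606) theta=45883/112800 (≈0.4068)
|theta_initial|=0.1000 |theta_final|=45883/112800 (≈0.4068) -> increased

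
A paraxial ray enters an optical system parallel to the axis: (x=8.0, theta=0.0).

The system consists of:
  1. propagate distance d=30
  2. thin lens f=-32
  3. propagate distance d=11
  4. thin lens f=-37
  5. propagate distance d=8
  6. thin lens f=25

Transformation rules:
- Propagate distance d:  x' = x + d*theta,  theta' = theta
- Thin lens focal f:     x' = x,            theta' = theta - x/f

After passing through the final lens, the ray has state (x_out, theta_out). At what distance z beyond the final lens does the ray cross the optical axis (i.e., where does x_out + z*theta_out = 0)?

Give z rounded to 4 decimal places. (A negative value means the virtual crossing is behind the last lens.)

Initial: x=8.0000 theta=0.0000
After 1 (propagate distance d=30): x=8.0000 theta=0.0000
After 2 (thin lens f=-32): x=8.0000 theta=0.2500
After 3 (propagate distance d=11): x=10.7500 theta=0.2500
After 4 (thin lens f=-37): x=10.7500 theta=20/37 (≈0.5405)
After 5 (propagate distance d=8): x=2231/148 (≈15.0743) theta=20/37 (≈0.5405)
After 6 (thin lens f=25): x=2231/148 (≈15.0743) theta=-231/3700 (≈-0.0624)
z_focus = -x_out/theta_out = -(2231/148)/(-231/3700) = 55775/231 ≈ 241.4502
Rounded to 4 decimal places: z = 241.4502

Answer: 241.4502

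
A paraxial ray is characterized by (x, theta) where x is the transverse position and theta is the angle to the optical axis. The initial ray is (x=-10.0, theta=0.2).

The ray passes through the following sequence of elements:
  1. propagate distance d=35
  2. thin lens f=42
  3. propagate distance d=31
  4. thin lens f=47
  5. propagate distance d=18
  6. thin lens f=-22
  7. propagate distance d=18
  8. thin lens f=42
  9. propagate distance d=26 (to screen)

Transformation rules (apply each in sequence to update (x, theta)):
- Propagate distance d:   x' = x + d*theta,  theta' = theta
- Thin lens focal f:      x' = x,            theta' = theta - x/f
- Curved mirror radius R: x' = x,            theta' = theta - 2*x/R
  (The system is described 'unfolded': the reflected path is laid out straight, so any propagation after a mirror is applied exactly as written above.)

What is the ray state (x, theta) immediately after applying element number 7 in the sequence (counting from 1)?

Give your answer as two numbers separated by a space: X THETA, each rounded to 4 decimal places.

Answer: 17.7693 0.5302

Derivation:
Initial: x=-10.0000 theta=0.2000
After 1 (propagate distance d=35): x=-3.0000 theta=0.2000
After 2 (thin lens f=42): x=-3.0000 theta=19/70 (≈0.2714)
After 3 (propagate distance d=31): x=379/70 (≈5.4143) theta=19/70 (≈0.2714)
After 4 (thin lens f=47): x=379/70 (≈5.4143) theta=257/1645 (≈0.1562)
After 5 (propagate distance d=18): x=5413/658 (≈8.2264) theta=257/1645 (≈0.1562)
After 6 (thin lens f=-22): x=5413/658 (≈8.2264) theta=38373/72380 (≈0.5302)
After 7 (propagate distance d=18): x=321536/18095 (≈17.7693) theta=38373/72380 (≈0.5302)
Rounded to 4 decimal places: x = 17.7693, theta = 0.5302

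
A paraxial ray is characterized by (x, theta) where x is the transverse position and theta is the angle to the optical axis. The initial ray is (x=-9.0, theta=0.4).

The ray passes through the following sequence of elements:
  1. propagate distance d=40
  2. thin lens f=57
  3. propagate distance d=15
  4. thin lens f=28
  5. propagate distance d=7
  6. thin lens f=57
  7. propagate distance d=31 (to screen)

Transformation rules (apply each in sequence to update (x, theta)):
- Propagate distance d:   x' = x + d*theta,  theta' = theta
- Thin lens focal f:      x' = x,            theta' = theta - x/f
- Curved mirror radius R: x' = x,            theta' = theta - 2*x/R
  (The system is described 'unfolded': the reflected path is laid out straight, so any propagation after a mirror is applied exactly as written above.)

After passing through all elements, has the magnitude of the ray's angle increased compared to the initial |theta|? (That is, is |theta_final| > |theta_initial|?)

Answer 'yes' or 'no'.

Answer: no

Derivation:
Initial: x=-9.0000 theta=0.4000
After 1 (propagate distance d=40): x=7.0000 theta=0.4000
After 2 (thin lens f=57): x=7.0000 theta=79/285 (≈0.2772)
After 3 (propagate distance d=15): x=212/19 (≈11.1579) theta=79/285 (≈0.2772)
After 4 (thin lens f=28): x=212/19 (≈11.1579) theta=-242/1995 (≈-0.1213)
After 5 (propagate distance d=7): x=2938/285 (≈10.3088) theta=-242/1995 (≈-0.1213)
After 6 (thin lens f=57): x=2938/285 (≈10.3088) theta=-6872/22743 (≈-0.3022)
After 7 (propagate distance d=31 (to screen)): x=107102/113715 (≈0.9418) theta=-6872/22743 (≈-0.3022)
|theta_initial|=0.4000 |theta_final|=6872/22743 (≈0.3022) -> not increased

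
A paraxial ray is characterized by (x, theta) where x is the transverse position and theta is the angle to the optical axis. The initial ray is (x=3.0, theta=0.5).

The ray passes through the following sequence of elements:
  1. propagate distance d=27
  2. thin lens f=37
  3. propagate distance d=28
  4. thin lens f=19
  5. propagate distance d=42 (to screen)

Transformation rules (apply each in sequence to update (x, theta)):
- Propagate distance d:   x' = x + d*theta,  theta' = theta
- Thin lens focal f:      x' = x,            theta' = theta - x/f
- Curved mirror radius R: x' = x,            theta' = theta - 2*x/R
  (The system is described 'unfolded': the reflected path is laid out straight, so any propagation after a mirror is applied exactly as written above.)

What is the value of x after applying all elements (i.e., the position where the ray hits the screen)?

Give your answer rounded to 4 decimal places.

Answer: -19.5356

Derivation:
Initial: x=3.0000 theta=0.5000
After 1 (propagate distance d=27): x=16.5000 theta=0.5000
After 2 (thin lens f=37): x=16.5000 theta=2/37 (≈0.0541)
After 3 (propagate distance d=28): x=1333/74 (≈18.0135) theta=2/37 (≈0.0541)
After 4 (thin lens f=19): x=1333/74 (≈18.0135) theta=-1257/1406 (≈-0.8940)
After 5 (propagate distance d=42 (to screen)): x=-27467/1406 (≈-19.5356) theta=-1257/1406 (≈-0.8940)
Rounded to 4 decimal places: x = -19.5356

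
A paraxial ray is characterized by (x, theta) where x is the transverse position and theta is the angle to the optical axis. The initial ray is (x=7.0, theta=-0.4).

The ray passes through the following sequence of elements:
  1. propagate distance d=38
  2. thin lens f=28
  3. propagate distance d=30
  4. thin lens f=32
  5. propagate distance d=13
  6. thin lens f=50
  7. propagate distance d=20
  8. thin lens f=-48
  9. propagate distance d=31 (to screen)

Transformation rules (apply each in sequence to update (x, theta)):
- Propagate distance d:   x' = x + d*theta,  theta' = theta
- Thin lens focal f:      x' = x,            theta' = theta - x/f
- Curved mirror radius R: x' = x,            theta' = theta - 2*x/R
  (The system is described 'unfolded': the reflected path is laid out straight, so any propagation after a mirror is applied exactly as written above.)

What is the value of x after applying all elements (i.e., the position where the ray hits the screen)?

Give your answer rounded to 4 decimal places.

Answer: 12.9481

Derivation:
Initial: x=7.0000 theta=-0.4000
After 1 (propagate distance d=38): x=-8.2000 theta=-0.4000
After 2 (thin lens f=28): x=-8.2000 theta=-3/28 (≈-0.1071)
After 3 (propagate distance d=30): x=-799/70 (≈-11.4143) theta=-3/28 (≈-0.1071)
After 4 (thin lens f=32): x=-799/70 (≈-11.4143) theta=559/2240 (≈0.2496)
After 5 (propagate distance d=13): x=-18301/2240 (≈-8.1701) theta=559/2240 (≈0.2496)
After 6 (thin lens f=50): x=-18301/2240 (≈-8.1701) theta=46251/112000 (≈0.4130)
After 7 (propagate distance d=20): x=997/11200 (≈0.0890) theta=46251/112000 (≈0.4130)
After 8 (thin lens f=-48): x=997/11200 (≈0.0890) theta=159287/384000 (≈0.4148)
After 9 (propagate distance d=31 (to screen)): x=34804559/2688000 (≈12.9481) theta=159287/384000 (≈0.4148)
Rounded to 4 decimal places: x = 12.9481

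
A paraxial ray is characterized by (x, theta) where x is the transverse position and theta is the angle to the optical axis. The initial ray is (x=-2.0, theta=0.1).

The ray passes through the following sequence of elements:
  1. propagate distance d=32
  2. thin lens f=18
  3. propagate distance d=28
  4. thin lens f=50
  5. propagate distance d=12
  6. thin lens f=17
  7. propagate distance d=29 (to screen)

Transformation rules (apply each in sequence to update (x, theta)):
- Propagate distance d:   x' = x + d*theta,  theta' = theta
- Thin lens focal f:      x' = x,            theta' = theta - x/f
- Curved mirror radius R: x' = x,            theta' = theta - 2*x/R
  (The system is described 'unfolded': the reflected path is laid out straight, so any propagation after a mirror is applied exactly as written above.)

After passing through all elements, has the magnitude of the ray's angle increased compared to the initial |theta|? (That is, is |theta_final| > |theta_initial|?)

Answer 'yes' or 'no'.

Initial: x=-2.0000 theta=0.1000
After 1 (propagate distance d=32): x=1.2000 theta=0.1000
After 2 (thin lens f=18): x=1.2000 theta=1/30 (≈0.0333)
After 3 (propagate distance d=28): x=32/15 (≈2.1333) theta=1/30 (≈0.0333)
After 4 (thin lens f=50): x=32/15 (≈2.1333) theta=-7/750 (≈-0.0093)
After 5 (propagate distance d=12): x=758/375 (≈2.0213) theta=-7/750 (≈-0.0093)
After 6 (thin lens f=17): x=758/375 (≈2.0213) theta=-109/850 (≈-0.1282)
After 7 (propagate distance d=29 (to screen)): x=-21643/12750 (≈-1.6975) theta=-109/850 (≈-0.1282)
|theta_initial|=0.1000 |theta_final|=109/850 (≈0.1282) -> increased

Answer: yes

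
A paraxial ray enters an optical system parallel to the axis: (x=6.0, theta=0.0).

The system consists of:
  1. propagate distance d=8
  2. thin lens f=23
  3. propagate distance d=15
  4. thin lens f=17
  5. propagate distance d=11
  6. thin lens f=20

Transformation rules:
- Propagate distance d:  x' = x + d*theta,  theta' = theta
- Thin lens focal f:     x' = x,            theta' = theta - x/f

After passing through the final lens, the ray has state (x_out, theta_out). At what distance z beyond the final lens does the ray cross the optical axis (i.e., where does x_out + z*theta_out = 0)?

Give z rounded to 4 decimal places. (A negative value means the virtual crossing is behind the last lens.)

Answer: -7.7008

Derivation:
Initial: x=6.0000 theta=0.0000
After 1 (propagate distance d=8): x=6.0000 theta=0.0000
After 2 (thin lens f=23): x=6.0000 theta=-6/23 (≈-0.2609)
After 3 (propagate distance d=15): x=48/23 (≈2.0870) theta=-6/23 (≈-0.2609)
After 4 (thin lens f=17): x=48/23 (≈2.0870) theta=-150/391 (≈-0.3836)
After 5 (propagate distance d=11): x=-834/391 (≈-2.1330) theta=-150/391 (≈-0.3836)
After 6 (thin lens f=20): x=-834/391 (≈-2.1330) theta=-1083/3910 (≈-0.2770)
z_focus = -x_out/theta_out = -(-834/391)/(-1083/3910) = -2780/361 ≈ -7.7008
Rounded to 4 decimal places: z = -7.7008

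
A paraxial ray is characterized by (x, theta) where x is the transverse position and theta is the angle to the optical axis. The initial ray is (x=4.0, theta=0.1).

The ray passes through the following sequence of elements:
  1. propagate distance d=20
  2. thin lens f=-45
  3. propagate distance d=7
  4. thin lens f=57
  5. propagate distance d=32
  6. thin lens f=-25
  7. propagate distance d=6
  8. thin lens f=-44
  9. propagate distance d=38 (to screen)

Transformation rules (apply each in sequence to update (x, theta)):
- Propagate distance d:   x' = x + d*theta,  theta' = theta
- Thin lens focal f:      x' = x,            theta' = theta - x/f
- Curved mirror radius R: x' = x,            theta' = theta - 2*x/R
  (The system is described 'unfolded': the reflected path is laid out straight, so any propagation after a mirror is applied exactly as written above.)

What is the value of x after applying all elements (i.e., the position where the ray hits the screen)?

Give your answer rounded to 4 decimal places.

Answer: 46.3192

Derivation:
Initial: x=4.0000 theta=0.1000
After 1 (propagate distance d=20): x=6.0000 theta=0.1000
After 2 (thin lens f=-45): x=6.0000 theta=7/30 (≈0.2333)
After 3 (propagate distance d=7): x=229/30 (≈7.6333) theta=7/30 (≈0.2333)
After 4 (thin lens f=57): x=229/30 (≈7.6333) theta=17/171 (≈0.0994)
After 5 (propagate distance d=32): x=18493/1710 (≈10.8146) theta=17/171 (≈0.0994)
After 6 (thin lens f=-25): x=18493/1710 (≈10.8146) theta=0.5320
After 7 (propagate distance d=6): x=598783/42750 (≈14.0066) theta=0.5320
After 8 (thin lens f=-44): x=598783/42750 (≈14.0066) theta=63979/75240 (≈0.8503)
After 9 (propagate distance d=38 (to screen)): x=43563251/940500 (≈46.3192) theta=63979/75240 (≈0.8503)
Rounded to 4 decimal places: x = 46.3192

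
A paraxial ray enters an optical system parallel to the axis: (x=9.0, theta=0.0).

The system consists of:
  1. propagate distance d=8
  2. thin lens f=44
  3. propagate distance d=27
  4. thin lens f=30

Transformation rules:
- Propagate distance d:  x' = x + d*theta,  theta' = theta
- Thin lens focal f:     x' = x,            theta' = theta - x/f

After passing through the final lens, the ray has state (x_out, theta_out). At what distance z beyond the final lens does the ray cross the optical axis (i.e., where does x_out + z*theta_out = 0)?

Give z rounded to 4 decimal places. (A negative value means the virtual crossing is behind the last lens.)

Initial: x=9.0000 theta=0.0000
After 1 (propagate distance d=8): x=9.0000 theta=0.0000
After 2 (thin lens f=44): x=9.0000 theta=-9/44 (≈-0.2045)
After 3 (propagate distance d=27): x=153/44 (≈3.4773) theta=-9/44 (≈-0.2045)
After 4 (thin lens f=30): x=153/44 (≈3.4773) theta=-141/440 (≈-0.3205)
z_focus = -x_out/theta_out = -(153/44)/(-141/440) = 510/47 ≈ 10.8511
Rounded to 4 decimal places: z = 10.8511

Answer: 10.8511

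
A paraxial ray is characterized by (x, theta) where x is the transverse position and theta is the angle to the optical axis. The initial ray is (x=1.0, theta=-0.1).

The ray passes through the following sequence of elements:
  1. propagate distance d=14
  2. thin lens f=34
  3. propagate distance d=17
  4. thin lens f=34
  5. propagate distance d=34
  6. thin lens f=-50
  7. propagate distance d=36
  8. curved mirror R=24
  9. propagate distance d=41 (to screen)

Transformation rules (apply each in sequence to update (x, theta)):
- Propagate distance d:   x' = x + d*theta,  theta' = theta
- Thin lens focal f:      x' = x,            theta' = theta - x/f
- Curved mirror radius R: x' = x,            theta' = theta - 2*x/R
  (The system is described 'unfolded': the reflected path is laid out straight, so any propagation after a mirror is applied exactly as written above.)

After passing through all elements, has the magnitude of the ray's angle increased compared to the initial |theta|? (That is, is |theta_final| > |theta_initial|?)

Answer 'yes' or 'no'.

Initial: x=1.0000 theta=-0.1000
After 1 (propagate distance d=14): x=-0.4000 theta=-0.1000
After 2 (thin lens f=34): x=-0.4000 theta=-3/34 (≈-0.0882)
After 3 (propagate distance d=17): x=-1.9000 theta=-3/34 (≈-0.0882)
After 4 (thin lens f=34): x=-1.9000 theta=-11/340 (≈-0.0324)
After 5 (propagate distance d=34): x=-3.0000 theta=-11/340 (≈-0.0324)
After 6 (thin lens f=-50): x=-3.0000 theta=-157/1700 (≈-0.0924)
After 7 (propagate distance d=36): x=-2688/425 (≈-6.3247) theta=-157/1700 (≈-0.0924)
After 8 (curved mirror R=24): x=-2688/425 (≈-6.3247) theta=739/1700 (≈0.4347)
After 9 (propagate distance d=41 (to screen)): x=19547/1700 (≈11.4982) theta=739/1700 (≈0.4347)
|theta_initial|=0.1000 |theta_final|=739/1700 (≈0.4347) -> increased

Answer: yes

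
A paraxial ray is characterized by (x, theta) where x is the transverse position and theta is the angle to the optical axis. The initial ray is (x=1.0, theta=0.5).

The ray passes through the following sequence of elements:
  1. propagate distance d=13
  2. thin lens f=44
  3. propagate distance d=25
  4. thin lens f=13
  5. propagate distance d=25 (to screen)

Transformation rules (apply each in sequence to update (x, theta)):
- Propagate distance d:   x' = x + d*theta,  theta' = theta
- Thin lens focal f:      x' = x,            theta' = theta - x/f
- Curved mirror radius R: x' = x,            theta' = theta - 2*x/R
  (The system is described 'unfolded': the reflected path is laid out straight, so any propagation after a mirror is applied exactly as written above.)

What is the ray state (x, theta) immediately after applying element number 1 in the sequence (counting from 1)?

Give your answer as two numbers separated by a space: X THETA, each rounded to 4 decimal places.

Initial: x=1.0000 theta=0.5000
After 1 (propagate distance d=13): x=7.5000 theta=0.5000
Rounded to 4 decimal places: x = 7.5000, theta = 0.5000

Answer: 7.5000 0.5000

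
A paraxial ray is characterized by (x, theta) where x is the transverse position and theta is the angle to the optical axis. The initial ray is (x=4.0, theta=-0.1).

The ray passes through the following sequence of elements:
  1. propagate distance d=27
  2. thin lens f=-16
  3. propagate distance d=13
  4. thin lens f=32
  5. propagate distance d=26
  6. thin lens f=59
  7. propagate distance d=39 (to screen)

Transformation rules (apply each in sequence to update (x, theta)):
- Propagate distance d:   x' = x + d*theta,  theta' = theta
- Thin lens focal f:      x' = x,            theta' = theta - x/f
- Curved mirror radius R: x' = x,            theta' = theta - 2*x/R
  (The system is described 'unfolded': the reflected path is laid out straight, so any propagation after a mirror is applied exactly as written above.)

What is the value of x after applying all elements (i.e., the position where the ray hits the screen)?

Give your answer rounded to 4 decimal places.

Answer: -2.1167

Derivation:
Initial: x=4.0000 theta=-0.1000
After 1 (propagate distance d=27): x=1.3000 theta=-0.1000
After 2 (thin lens f=-16): x=1.3000 theta=-3/160 (≈-0.0188)
After 3 (propagate distance d=13): x=169/160 (≈1.0563) theta=-3/160 (≈-0.0188)
After 4 (thin lens f=32): x=169/160 (≈1.0563) theta=-53/1024 (≈-0.0518)
After 5 (propagate distance d=26): x=-741/2560 (≈-0.2895) theta=-53/1024 (≈-0.0518)
After 6 (thin lens f=59): x=-741/2560 (≈-0.2895) theta=-14153/302080 (≈-0.0469)
After 7 (propagate distance d=39 (to screen)): x=-127881/60416 (≈-2.1167) theta=-14153/302080 (≈-0.0469)
Rounded to 4 decimal places: x = -2.1167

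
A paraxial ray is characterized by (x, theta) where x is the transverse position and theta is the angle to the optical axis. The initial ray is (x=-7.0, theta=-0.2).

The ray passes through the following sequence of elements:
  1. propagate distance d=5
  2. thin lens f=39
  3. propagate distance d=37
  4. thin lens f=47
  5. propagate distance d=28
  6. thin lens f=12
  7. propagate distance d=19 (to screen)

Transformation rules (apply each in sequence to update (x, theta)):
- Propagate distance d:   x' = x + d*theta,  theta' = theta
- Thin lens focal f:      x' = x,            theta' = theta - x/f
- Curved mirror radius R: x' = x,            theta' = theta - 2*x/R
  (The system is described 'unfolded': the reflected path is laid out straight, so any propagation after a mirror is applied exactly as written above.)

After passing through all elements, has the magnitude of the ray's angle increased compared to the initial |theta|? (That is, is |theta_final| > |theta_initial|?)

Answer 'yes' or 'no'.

Initial: x=-7.0000 theta=-0.2000
After 1 (propagate distance d=5): x=-8.0000 theta=-0.2000
After 2 (thin lens f=39): x=-8.0000 theta=1/195 (≈0.0051)
After 3 (propagate distance d=37): x=-1523/195 (≈-7.8103) theta=1/195 (≈0.0051)
After 4 (thin lens f=47): x=-1523/195 (≈-7.8103) theta=314/1833 (≈0.1713)
After 5 (propagate distance d=28): x=-9207/3055 (≈-3.0137) theta=314/1833 (≈0.1713)
After 6 (thin lens f=12): x=-9207/3055 (≈-3.0137) theta=15487/36660 (≈0.4224)
After 7 (propagate distance d=19 (to screen)): x=183769/36660 (≈5.0128) theta=15487/36660 (≈0.4224)
|theta_initial|=0.2000 |theta_final|=15487/36660 (≈0.4224) -> increased

Answer: yes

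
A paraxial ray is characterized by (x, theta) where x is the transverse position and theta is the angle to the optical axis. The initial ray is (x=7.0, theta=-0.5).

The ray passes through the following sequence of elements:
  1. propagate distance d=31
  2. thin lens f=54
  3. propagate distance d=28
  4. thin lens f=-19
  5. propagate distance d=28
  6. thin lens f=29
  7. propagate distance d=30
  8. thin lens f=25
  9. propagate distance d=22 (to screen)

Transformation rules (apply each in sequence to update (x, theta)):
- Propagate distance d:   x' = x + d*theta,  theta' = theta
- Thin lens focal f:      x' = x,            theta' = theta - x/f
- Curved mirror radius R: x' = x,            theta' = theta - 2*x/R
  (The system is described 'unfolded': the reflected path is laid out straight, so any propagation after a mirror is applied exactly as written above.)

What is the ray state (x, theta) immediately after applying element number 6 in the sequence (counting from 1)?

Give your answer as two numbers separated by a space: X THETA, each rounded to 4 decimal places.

Initial: x=7.0000 theta=-0.5000
After 1 (propagate distance d=31): x=-8.5000 theta=-0.5000
After 2 (thin lens f=54): x=-8.5000 theta=-37/108 (≈-0.3426)
After 3 (propagate distance d=28): x=-977/54 (≈-18.0926) theta=-37/108 (≈-0.3426)
After 4 (thin lens f=-19): x=-977/54 (≈-18.0926) theta=-2657/2052 (≈-1.2948)
After 5 (propagate distance d=28): x=-18587/342 (≈-54.3480) theta=-2657/2052 (≈-1.2948)
After 6 (thin lens f=29): x=-18587/342 (≈-54.3480) theta=34469/59508 (≈0.5792)
Rounded to 4 decimal places: x = -54.3480, theta = 0.5792

Answer: -54.3480 0.5792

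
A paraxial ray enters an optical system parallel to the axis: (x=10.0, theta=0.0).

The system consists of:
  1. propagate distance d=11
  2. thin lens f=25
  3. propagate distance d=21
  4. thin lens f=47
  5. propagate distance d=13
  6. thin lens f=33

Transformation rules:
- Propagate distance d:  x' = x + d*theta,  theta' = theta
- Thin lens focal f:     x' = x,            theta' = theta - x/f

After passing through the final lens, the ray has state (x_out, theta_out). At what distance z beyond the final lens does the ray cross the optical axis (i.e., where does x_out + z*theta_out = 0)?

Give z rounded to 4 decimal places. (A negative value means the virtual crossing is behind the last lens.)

Answer: -12.9760

Derivation:
Initial: x=10.0000 theta=0.0000
After 1 (propagate distance d=11): x=10.0000 theta=0.0000
After 2 (thin lens f=25): x=10.0000 theta=-0.4000
After 3 (propagate distance d=21): x=1.6000 theta=-0.4000
After 4 (thin lens f=47): x=1.6000 theta=-102/235 (≈-0.4340)
After 5 (propagate distance d=13): x=-190/47 (≈-4.0426) theta=-102/235 (≈-0.4340)
After 6 (thin lens f=33): x=-190/47 (≈-4.0426) theta=-2416/7755 (≈-0.3115)
z_focus = -x_out/theta_out = -(-190/47)/(-2416/7755) = -15675/1208 ≈ -12.9760
Rounded to 4 decimal places: z = -12.9760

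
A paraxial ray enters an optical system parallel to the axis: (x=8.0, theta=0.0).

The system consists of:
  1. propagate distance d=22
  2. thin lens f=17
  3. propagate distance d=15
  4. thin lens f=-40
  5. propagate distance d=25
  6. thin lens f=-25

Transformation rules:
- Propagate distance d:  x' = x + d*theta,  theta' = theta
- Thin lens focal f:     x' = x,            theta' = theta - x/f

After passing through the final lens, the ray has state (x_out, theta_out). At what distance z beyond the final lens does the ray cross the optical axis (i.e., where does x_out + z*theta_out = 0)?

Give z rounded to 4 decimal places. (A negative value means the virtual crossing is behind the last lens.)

Answer: -11.9505

Derivation:
Initial: x=8.0000 theta=0.0000
After 1 (propagate distance d=22): x=8.0000 theta=0.0000
After 2 (thin lens f=17): x=8.0000 theta=-8/17 (≈-0.4706)
After 3 (propagate distance d=15): x=16/17 (≈0.9412) theta=-8/17 (≈-0.4706)
After 4 (thin lens f=-40): x=16/17 (≈0.9412) theta=-38/85 (≈-0.4471)
After 5 (propagate distance d=25): x=-174/17 (≈-10.2353) theta=-38/85 (≈-0.4471)
After 6 (thin lens f=-25): x=-174/17 (≈-10.2353) theta=-364/425 (≈-0.8565)
z_focus = -x_out/theta_out = -(-174/17)/(-364/425) = -2175/182 ≈ -11.9505
Rounded to 4 decimal places: z = -11.9505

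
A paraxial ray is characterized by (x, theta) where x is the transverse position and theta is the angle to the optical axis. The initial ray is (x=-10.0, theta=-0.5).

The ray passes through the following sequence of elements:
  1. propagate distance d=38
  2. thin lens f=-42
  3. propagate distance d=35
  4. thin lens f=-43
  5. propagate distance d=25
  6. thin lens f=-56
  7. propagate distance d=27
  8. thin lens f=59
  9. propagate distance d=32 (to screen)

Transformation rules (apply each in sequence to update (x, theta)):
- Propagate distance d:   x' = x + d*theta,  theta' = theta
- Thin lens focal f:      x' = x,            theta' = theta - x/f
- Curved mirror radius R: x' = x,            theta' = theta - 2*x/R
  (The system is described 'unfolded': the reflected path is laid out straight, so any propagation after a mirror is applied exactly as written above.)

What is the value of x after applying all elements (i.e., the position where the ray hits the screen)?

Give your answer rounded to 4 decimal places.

Initial: x=-10.0000 theta=-0.5000
After 1 (propagate distance d=38): x=-29.0000 theta=-0.5000
After 2 (thin lens f=-42): x=-29.0000 theta=-25/21 (≈-1.1905)
After 3 (propagate distance d=35): x=-212/3 (≈-70.6667) theta=-25/21 (≈-1.1905)
After 4 (thin lens f=-43): x=-212/3 (≈-70.6667) theta=-853/301 (≈-2.8339)
After 5 (propagate distance d=25): x=-127787/903 (≈-141.5138) theta=-853/301 (≈-2.8339)
After 6 (thin lens f=-56): x=-127787/903 (≈-141.5138) theta=-271091/50568 (≈-5.3609)
After 7 (propagate distance d=27): x=-14475529/50568 (≈-286.2587) theta=-271091/50568 (≈-5.3609)
After 8 (thin lens f=59): x=-14475529/50568 (≈-286.2587) theta=-63285/124313 (≈-0.5091)
After 9 (propagate distance d=32 (to screen)): x=-902659091/2983512 (≈-302.5492) theta=-63285/124313 (≈-0.5091)
Rounded to 4 decimal places: x = -302.5492

Answer: -302.5492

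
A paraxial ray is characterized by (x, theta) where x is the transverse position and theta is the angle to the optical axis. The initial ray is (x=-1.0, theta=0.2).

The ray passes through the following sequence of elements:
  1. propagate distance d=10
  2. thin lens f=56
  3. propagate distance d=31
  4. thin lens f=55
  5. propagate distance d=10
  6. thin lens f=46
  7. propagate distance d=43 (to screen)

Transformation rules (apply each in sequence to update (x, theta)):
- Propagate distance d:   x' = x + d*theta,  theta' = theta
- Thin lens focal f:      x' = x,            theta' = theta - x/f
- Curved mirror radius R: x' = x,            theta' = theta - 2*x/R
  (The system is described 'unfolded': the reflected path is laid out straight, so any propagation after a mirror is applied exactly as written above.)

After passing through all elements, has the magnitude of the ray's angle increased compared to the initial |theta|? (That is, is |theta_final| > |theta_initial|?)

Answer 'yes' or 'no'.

Answer: no

Derivation:
Initial: x=-1.0000 theta=0.2000
After 1 (propagate distance d=10): x=1.0000 theta=0.2000
After 2 (thin lens f=56): x=1.0000 theta=51/280 (≈0.1821)
After 3 (propagate distance d=31): x=1861/280 (≈6.6464) theta=51/280 (≈0.1821)
After 4 (thin lens f=55): x=1861/280 (≈6.6464) theta=118/1925 (≈0.0613)
After 5 (propagate distance d=10): x=22359/3080 (≈7.2594) theta=118/1925 (≈0.0613)
After 6 (thin lens f=46): x=22359/3080 (≈7.2594) theta=-68371/708400 (≈-0.0965)
After 7 (propagate distance d=43 (to screen)): x=2202617/708400 (≈3.1093) theta=-68371/708400 (≈-0.0965)
|theta_initial|=0.2000 |theta_final|=68371/708400 (≈0.0965) -> not increased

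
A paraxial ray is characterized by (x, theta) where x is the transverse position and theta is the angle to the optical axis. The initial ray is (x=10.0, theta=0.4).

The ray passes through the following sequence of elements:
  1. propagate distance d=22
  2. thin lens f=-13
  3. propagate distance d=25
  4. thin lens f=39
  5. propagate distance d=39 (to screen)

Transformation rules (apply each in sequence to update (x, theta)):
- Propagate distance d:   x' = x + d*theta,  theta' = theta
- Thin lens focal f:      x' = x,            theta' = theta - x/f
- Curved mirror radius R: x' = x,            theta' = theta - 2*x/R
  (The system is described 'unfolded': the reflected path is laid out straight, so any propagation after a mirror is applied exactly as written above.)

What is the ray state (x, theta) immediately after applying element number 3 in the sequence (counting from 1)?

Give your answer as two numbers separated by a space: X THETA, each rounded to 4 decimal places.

Answer: 64.9538 1.8462

Derivation:
Initial: x=10.0000 theta=0.4000
After 1 (propagate distance d=22): x=18.8000 theta=0.4000
After 2 (thin lens f=-13): x=18.8000 theta=24/13 (≈1.8462)
After 3 (propagate distance d=25): x=4222/65 (≈64.9538) theta=24/13 (≈1.8462)
Rounded to 4 decimal places: x = 64.9538, theta = 1.8462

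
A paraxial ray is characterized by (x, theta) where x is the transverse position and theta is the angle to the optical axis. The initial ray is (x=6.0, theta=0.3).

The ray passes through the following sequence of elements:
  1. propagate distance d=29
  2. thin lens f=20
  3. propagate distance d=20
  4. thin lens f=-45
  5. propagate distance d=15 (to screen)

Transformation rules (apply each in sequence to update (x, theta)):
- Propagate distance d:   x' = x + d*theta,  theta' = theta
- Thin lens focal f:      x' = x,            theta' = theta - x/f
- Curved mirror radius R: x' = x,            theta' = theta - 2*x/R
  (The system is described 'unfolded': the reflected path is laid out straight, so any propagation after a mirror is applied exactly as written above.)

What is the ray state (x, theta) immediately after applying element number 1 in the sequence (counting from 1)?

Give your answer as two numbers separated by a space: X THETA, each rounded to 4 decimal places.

Answer: 14.7000 0.3000

Derivation:
Initial: x=6.0000 theta=0.3000
After 1 (propagate distance d=29): x=14.7000 theta=0.3000
Rounded to 4 decimal places: x = 14.7000, theta = 0.3000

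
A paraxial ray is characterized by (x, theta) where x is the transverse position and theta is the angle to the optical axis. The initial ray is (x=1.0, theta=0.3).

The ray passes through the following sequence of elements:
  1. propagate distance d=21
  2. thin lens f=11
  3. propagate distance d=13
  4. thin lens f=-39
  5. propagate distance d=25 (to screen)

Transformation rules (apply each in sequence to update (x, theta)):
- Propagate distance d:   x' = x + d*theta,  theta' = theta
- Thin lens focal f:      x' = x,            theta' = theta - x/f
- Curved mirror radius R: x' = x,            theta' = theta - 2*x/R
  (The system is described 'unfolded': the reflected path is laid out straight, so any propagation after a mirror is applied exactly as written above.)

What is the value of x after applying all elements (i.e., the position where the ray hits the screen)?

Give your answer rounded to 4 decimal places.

Initial: x=1.0000 theta=0.3000
After 1 (propagate distance d=21): x=7.3000 theta=0.3000
After 2 (thin lens f=11): x=7.3000 theta=-4/11 (≈-0.3636)
After 3 (propagate distance d=13): x=283/110 (≈2.5727) theta=-4/11 (≈-0.3636)
After 4 (thin lens f=-39): x=283/110 (≈2.5727) theta=-1277/4290 (≈-0.2977)
After 5 (propagate distance d=25 (to screen)): x=-10444/2145 (≈-4.8690) theta=-1277/4290 (≈-0.2977)
Rounded to 4 decimal places: x = -4.8690

Answer: -4.8690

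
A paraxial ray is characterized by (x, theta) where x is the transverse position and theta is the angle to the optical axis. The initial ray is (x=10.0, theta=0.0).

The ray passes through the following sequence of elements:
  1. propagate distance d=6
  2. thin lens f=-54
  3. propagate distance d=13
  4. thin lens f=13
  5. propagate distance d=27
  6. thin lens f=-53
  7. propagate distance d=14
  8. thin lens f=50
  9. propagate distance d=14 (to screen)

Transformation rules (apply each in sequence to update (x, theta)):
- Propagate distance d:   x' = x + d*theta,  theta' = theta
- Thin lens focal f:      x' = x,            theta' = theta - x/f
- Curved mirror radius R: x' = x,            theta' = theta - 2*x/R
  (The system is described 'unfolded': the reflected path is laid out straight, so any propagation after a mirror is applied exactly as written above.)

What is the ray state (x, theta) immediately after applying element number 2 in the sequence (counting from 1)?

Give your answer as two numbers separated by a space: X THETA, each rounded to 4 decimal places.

Initial: x=10.0000 theta=0.0000
After 1 (propagate distance d=6): x=10.0000 theta=0.0000
After 2 (thin lens f=-54): x=10.0000 theta=5/27 (≈0.1852)
Rounded to 4 decimal places: x = 10.0000, theta = 0.1852

Answer: 10.0000 0.1852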